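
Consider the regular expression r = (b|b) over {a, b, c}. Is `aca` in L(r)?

Neither b nor b matches aca.

no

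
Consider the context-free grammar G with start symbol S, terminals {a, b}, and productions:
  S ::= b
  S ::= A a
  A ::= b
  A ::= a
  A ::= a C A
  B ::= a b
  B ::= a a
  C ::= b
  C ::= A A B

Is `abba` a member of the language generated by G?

yes

S ⇒ Aa ⇒ aCAa ⇒ abAa ⇒ abba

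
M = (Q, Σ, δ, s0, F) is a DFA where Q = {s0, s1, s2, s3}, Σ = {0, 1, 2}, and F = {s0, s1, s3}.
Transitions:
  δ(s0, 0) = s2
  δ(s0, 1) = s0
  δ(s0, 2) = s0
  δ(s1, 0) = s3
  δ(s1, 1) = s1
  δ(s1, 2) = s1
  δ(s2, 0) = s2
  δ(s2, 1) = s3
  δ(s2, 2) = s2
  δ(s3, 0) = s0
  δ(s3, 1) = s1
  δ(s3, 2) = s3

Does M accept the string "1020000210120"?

s0 --1--> s0
s0 --0--> s2
s2 --2--> s2
s2 --0--> s2
s2 --0--> s2
s2 --0--> s2
s2 --0--> s2
s2 --2--> s2
s2 --1--> s3
s3 --0--> s0
s0 --1--> s0
s0 --2--> s0
s0 --0--> s2
End in state s2, which is not an accepting state.

rejected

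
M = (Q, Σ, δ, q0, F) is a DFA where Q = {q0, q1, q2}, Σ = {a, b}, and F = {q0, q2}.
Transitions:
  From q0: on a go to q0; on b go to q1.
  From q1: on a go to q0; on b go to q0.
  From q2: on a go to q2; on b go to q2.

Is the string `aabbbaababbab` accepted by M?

q0 --a--> q0
q0 --a--> q0
q0 --b--> q1
q1 --b--> q0
q0 --b--> q1
q1 --a--> q0
q0 --a--> q0
q0 --b--> q1
q1 --a--> q0
q0 --b--> q1
q1 --b--> q0
q0 --a--> q0
q0 --b--> q1
End in state q1, which is not an accepting state.

rejected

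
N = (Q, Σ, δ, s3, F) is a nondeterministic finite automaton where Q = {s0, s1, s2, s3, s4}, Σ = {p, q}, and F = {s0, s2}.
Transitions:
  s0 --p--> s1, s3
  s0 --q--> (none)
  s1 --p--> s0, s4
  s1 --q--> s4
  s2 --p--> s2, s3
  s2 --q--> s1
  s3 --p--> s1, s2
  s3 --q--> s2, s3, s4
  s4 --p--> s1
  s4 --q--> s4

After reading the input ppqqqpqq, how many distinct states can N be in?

Start: {s3}
read p: {s1, s2}
read p: {s0, s2, s3, s4}
read q: {s1, s2, s3, s4}
read q: {s1, s2, s3, s4}
read q: {s1, s2, s3, s4}
read p: {s0, s1, s2, s3, s4}
read q: {s1, s2, s3, s4}
read q: {s1, s2, s3, s4}
Final reachable set {s1, s2, s3, s4} has 4 states.

4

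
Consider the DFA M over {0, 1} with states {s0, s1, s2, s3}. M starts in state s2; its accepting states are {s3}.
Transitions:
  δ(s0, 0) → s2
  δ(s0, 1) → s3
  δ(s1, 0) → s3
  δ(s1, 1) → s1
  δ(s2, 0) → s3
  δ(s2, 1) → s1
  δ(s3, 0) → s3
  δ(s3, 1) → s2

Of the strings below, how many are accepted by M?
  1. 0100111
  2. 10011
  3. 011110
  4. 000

2

0100111: rejected
10011: rejected
011110: accepted
000: accepted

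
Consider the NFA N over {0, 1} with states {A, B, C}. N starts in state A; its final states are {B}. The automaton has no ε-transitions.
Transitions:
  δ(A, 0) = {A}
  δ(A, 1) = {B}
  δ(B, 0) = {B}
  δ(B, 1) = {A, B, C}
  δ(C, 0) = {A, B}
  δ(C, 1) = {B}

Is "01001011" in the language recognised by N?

accepted

Start: {A}
read 0: {A}
read 1: {B}
read 0: {B}
read 0: {B}
read 1: {A, B, C}
read 0: {A, B}
read 1: {A, B, C}
read 1: {A, B, C}
Reachable ∩ accepting = {B} — nonempty.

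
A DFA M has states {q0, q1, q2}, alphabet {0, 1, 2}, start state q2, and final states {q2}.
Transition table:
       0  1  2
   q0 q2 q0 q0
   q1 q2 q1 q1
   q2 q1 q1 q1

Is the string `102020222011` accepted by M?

rejected

q2 --1--> q1
q1 --0--> q2
q2 --2--> q1
q1 --0--> q2
q2 --2--> q1
q1 --0--> q2
q2 --2--> q1
q1 --2--> q1
q1 --2--> q1
q1 --0--> q2
q2 --1--> q1
q1 --1--> q1
End in state q1, which is not an accepting state.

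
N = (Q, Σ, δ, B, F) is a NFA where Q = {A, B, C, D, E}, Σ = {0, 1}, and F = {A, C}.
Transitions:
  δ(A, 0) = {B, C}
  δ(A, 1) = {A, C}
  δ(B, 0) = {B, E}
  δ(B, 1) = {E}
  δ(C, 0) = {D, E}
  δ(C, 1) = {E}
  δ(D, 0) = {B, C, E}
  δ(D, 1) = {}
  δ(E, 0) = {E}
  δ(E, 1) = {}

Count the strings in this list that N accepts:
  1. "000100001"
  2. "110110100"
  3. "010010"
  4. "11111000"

"000100001": rejected
"110110100": rejected
"010010": rejected
"11111000": rejected

0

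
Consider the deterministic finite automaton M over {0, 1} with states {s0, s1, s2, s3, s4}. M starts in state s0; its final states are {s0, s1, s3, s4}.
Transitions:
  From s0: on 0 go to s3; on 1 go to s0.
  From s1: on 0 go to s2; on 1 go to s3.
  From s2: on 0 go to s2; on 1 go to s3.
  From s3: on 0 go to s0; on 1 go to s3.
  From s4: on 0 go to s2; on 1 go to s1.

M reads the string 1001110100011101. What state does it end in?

s0 --1--> s0
s0 --0--> s3
s3 --0--> s0
s0 --1--> s0
s0 --1--> s0
s0 --1--> s0
s0 --0--> s3
s3 --1--> s3
s3 --0--> s0
s0 --0--> s3
s3 --0--> s0
s0 --1--> s0
s0 --1--> s0
s0 --1--> s0
s0 --0--> s3
s3 --1--> s3

s3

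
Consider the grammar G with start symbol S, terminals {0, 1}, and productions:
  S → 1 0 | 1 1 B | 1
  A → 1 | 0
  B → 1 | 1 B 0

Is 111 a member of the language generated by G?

S ⇒ 11B ⇒ 111

yes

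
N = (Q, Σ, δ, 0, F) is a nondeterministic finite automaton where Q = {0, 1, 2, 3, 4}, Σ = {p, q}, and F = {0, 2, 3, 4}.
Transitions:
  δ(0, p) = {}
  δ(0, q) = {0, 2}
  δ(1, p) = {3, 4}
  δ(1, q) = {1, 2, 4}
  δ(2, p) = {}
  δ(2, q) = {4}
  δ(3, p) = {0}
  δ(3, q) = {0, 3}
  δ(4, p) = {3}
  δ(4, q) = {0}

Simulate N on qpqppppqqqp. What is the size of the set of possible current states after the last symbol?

0

Start: {0}
read q: {0, 2}
read p: {}
The reachable set is empty and stays empty for the remaining 9 symbols.
Final reachable set {} has 0 states.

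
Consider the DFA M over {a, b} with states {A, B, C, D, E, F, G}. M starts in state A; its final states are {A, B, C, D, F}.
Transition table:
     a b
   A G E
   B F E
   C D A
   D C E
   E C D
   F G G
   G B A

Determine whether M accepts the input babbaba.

A --b--> E
E --a--> C
C --b--> A
A --b--> E
E --a--> C
C --b--> A
A --a--> G
End in state G, which is not an accepting state.

rejected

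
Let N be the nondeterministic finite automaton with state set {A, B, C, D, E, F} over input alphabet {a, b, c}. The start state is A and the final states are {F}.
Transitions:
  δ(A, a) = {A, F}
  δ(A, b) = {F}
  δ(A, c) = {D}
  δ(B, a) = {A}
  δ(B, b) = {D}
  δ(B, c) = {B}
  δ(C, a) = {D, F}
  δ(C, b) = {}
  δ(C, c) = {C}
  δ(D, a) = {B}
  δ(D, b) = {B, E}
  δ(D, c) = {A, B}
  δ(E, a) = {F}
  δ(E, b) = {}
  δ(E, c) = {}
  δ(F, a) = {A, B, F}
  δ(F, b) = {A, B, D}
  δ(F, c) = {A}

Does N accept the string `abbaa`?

Start: {A}
read a: {A, F}
read b: {A, B, D, F}
read b: {A, B, D, E, F}
read a: {A, B, F}
read a: {A, B, F}
Reachable ∩ accepting = {F} — nonempty.

accepted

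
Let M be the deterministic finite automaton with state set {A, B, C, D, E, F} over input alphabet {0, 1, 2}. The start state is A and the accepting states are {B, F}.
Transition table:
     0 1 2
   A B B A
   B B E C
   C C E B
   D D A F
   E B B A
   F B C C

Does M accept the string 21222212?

rejected

A --2--> A
A --1--> B
B --2--> C
C --2--> B
B --2--> C
C --2--> B
B --1--> E
E --2--> A
End in state A, which is not an accepting state.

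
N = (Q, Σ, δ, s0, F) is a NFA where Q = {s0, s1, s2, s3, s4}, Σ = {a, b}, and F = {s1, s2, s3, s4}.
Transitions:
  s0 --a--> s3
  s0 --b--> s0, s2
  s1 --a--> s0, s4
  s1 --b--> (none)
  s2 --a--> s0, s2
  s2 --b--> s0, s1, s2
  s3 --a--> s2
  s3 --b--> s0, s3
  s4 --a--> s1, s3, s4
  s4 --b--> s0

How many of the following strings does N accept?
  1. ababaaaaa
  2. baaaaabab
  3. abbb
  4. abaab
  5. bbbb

5

ababaaaaa: accepted
baaaaabab: accepted
abbb: accepted
abaab: accepted
bbbb: accepted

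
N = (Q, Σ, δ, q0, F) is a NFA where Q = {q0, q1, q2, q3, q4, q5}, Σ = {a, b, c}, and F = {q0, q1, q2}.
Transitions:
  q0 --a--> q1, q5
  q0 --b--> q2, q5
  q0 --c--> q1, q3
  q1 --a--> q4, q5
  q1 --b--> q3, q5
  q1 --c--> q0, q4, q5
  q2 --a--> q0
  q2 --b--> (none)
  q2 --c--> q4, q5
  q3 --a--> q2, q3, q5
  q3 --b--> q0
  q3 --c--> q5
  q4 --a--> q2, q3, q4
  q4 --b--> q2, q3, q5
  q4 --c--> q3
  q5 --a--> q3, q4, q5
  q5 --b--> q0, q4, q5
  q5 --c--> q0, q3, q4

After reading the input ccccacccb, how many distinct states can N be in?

Start: {q0}
read c: {q1, q3}
read c: {q0, q4, q5}
read c: {q0, q1, q3, q4}
read c: {q0, q1, q3, q4, q5}
read a: {q1, q2, q3, q4, q5}
read c: {q0, q3, q4, q5}
read c: {q0, q1, q3, q4, q5}
read c: {q0, q1, q3, q4, q5}
read b: {q0, q2, q3, q4, q5}
Final reachable set {q0, q2, q3, q4, q5} has 5 states.

5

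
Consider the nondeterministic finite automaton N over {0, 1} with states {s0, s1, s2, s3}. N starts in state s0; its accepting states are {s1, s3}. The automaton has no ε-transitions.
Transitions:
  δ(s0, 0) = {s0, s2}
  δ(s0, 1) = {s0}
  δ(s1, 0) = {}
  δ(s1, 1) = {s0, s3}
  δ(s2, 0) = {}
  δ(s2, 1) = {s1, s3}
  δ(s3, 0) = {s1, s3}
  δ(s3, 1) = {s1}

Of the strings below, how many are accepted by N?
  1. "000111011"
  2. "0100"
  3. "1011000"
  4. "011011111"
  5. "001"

5

"000111011": accepted
"0100": accepted
"1011000": accepted
"011011111": accepted
"001": accepted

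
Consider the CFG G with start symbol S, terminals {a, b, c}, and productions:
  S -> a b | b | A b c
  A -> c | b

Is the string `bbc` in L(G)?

S ⇒ Abc ⇒ bbc

yes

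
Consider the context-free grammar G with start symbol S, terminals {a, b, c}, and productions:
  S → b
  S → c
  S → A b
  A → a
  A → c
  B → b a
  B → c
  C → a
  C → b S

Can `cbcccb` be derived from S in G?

no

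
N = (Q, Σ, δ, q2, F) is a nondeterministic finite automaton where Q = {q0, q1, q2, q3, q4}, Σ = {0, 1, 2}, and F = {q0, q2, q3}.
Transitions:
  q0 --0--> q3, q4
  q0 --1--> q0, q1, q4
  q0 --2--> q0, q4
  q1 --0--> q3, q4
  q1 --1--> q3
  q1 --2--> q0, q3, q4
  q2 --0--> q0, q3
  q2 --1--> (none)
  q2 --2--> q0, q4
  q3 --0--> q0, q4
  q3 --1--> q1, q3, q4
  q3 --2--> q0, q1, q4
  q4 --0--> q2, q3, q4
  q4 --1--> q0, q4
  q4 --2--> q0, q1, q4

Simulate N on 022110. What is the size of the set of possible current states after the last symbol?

4

Start: {q2}
read 0: {q0, q3}
read 2: {q0, q1, q4}
read 2: {q0, q1, q3, q4}
read 1: {q0, q1, q3, q4}
read 1: {q0, q1, q3, q4}
read 0: {q0, q2, q3, q4}
Final reachable set {q0, q2, q3, q4} has 4 states.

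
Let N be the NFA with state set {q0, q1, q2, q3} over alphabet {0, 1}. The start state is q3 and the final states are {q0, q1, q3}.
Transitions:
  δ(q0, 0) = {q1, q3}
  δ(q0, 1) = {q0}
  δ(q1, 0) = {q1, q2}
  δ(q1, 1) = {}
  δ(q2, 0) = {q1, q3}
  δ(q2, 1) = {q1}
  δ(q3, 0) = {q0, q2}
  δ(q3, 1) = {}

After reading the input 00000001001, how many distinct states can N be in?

Start: {q3}
read 0: {q0, q2}
read 0: {q1, q3}
read 0: {q0, q1, q2}
read 0: {q1, q2, q3}
read 0: {q0, q1, q2, q3}
read 0: {q0, q1, q2, q3}
read 0: {q0, q1, q2, q3}
read 1: {q0, q1}
read 0: {q1, q2, q3}
read 0: {q0, q1, q2, q3}
read 1: {q0, q1}
Final reachable set {q0, q1} has 2 states.

2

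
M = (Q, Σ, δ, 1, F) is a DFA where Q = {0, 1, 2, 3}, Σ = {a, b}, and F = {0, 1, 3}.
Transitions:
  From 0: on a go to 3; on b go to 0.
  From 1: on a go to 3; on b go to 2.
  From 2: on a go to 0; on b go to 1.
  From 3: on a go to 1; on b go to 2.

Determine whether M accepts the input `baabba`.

accepted

1 --b--> 2
2 --a--> 0
0 --a--> 3
3 --b--> 2
2 --b--> 1
1 --a--> 3
End in state 3, which is an accepting state.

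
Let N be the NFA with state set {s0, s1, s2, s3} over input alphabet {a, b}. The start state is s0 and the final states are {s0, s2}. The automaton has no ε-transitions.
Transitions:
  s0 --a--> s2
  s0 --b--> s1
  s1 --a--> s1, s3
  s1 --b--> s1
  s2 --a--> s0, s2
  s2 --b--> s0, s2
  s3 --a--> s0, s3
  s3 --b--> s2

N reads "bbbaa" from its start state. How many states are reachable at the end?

Start: {s0}
read b: {s1}
read b: {s1}
read b: {s1}
read a: {s1, s3}
read a: {s0, s1, s3}
Final reachable set {s0, s1, s3} has 3 states.

3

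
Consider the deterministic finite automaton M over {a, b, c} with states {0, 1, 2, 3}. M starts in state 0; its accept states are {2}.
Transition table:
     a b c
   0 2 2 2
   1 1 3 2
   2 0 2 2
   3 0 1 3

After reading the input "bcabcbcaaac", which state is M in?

2

0 --b--> 2
2 --c--> 2
2 --a--> 0
0 --b--> 2
2 --c--> 2
2 --b--> 2
2 --c--> 2
2 --a--> 0
0 --a--> 2
2 --a--> 0
0 --c--> 2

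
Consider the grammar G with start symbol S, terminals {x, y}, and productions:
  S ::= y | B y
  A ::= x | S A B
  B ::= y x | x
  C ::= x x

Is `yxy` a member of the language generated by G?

S ⇒ By ⇒ yxy

yes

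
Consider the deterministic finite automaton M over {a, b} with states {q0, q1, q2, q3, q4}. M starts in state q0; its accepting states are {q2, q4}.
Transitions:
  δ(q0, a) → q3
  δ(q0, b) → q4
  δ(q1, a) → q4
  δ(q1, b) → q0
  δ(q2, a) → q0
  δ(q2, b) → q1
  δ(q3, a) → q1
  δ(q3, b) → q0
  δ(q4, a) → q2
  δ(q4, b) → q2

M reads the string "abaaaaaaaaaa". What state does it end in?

q0 --a--> q3
q3 --b--> q0
q0 --a--> q3
q3 --a--> q1
q1 --a--> q4
q4 --a--> q2
q2 --a--> q0
q0 --a--> q3
q3 --a--> q1
q1 --a--> q4
q4 --a--> q2
q2 --a--> q0

q0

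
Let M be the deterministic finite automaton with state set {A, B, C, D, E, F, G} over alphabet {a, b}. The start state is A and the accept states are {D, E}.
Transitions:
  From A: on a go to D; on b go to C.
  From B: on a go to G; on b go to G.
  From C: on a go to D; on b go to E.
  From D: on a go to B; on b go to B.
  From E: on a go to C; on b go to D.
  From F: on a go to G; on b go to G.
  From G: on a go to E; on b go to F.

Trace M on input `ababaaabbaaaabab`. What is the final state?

A --a--> D
D --b--> B
B --a--> G
G --b--> F
F --a--> G
G --a--> E
E --a--> C
C --b--> E
E --b--> D
D --a--> B
B --a--> G
G --a--> E
E --a--> C
C --b--> E
E --a--> C
C --b--> E

E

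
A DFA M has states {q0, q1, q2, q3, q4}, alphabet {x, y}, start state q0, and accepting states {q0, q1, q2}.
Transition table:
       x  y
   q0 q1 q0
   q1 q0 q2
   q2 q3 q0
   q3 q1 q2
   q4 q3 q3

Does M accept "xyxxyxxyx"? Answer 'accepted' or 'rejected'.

rejected

q0 --x--> q1
q1 --y--> q2
q2 --x--> q3
q3 --x--> q1
q1 --y--> q2
q2 --x--> q3
q3 --x--> q1
q1 --y--> q2
q2 --x--> q3
End in state q3, which is not an accepting state.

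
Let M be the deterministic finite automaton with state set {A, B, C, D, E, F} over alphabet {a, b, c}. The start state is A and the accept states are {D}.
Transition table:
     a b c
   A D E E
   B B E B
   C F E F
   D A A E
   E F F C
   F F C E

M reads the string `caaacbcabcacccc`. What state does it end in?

A --c--> E
E --a--> F
F --a--> F
F --a--> F
F --c--> E
E --b--> F
F --c--> E
E --a--> F
F --b--> C
C --c--> F
F --a--> F
F --c--> E
E --c--> C
C --c--> F
F --c--> E

E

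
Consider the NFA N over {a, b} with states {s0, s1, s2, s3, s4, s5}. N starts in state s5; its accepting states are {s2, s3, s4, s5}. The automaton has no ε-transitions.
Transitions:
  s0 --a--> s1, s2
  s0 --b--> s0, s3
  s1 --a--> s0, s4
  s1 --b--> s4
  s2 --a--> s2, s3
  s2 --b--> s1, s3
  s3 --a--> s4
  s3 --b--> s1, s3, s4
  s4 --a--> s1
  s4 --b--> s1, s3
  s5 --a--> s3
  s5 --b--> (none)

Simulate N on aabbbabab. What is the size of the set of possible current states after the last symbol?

Start: {s5}
read a: {s3}
read a: {s4}
read b: {s1, s3}
read b: {s1, s3, s4}
read b: {s1, s3, s4}
read a: {s0, s1, s4}
read b: {s0, s1, s3, s4}
read a: {s0, s1, s2, s4}
read b: {s0, s1, s3, s4}
Final reachable set {s0, s1, s3, s4} has 4 states.

4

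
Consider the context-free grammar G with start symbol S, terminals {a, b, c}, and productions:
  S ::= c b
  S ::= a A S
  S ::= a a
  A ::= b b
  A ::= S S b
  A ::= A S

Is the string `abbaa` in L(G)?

S ⇒ aAS ⇒ abbS ⇒ abbaa

yes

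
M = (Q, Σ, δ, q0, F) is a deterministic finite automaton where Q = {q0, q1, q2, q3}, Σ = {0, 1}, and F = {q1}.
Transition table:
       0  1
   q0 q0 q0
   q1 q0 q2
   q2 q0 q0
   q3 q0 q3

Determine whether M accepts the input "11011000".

q0 --1--> q0
q0 --1--> q0
q0 --0--> q0
q0 --1--> q0
q0 --1--> q0
q0 --0--> q0
q0 --0--> q0
q0 --0--> q0
End in state q0, which is not an accepting state.

rejected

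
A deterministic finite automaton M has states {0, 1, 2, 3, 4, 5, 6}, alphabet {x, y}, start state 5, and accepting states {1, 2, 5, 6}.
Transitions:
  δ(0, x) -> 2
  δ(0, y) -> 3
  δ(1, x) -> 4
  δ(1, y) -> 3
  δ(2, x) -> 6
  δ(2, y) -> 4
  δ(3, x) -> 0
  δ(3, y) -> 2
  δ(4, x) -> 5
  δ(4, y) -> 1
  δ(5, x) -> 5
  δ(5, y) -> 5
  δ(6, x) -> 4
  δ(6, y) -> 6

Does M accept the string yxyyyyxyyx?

5 --y--> 5
5 --x--> 5
5 --y--> 5
5 --y--> 5
5 --y--> 5
5 --y--> 5
5 --x--> 5
5 --y--> 5
5 --y--> 5
5 --x--> 5
End in state 5, which is an accepting state.

accepted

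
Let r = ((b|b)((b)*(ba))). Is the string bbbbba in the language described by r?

Split as b·bbbba: (b|b) matches b and ((b)*(ba)) matches bbbba.

yes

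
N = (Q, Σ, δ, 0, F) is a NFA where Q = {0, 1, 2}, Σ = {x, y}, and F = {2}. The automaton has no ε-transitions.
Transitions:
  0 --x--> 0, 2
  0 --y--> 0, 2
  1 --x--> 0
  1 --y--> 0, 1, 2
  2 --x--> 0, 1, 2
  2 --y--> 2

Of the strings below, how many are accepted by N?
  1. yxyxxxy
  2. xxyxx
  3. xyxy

3

yxyxxxy: accepted
xxyxx: accepted
xyxy: accepted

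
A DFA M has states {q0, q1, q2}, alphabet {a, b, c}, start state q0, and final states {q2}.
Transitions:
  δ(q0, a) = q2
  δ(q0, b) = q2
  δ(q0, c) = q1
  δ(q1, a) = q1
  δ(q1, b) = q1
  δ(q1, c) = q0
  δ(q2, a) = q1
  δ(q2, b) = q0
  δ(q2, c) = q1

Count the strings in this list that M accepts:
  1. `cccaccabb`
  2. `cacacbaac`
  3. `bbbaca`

1

`cccaccabb`: rejected
`cacacbaac`: rejected
`bbbaca`: accepted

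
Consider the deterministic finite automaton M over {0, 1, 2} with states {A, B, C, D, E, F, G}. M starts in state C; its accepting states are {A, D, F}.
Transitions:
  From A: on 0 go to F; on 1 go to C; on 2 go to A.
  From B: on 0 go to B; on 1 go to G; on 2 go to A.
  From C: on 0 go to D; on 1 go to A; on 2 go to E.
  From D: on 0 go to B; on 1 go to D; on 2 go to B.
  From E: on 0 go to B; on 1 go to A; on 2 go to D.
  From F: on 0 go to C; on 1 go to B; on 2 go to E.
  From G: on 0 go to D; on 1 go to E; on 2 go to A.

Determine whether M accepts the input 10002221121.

rejected

C --1--> A
A --0--> F
F --0--> C
C --0--> D
D --2--> B
B --2--> A
A --2--> A
A --1--> C
C --1--> A
A --2--> A
A --1--> C
End in state C, which is not an accepting state.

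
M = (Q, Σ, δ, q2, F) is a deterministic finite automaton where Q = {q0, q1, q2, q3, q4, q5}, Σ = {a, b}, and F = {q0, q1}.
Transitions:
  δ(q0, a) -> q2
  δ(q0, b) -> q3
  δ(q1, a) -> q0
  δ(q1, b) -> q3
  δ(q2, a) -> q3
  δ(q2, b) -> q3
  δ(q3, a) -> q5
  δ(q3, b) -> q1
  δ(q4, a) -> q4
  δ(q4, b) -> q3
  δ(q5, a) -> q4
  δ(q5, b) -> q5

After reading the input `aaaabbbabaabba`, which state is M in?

q2 --a--> q3
q3 --a--> q5
q5 --a--> q4
q4 --a--> q4
q4 --b--> q3
q3 --b--> q1
q1 --b--> q3
q3 --a--> q5
q5 --b--> q5
q5 --a--> q4
q4 --a--> q4
q4 --b--> q3
q3 --b--> q1
q1 --a--> q0

q0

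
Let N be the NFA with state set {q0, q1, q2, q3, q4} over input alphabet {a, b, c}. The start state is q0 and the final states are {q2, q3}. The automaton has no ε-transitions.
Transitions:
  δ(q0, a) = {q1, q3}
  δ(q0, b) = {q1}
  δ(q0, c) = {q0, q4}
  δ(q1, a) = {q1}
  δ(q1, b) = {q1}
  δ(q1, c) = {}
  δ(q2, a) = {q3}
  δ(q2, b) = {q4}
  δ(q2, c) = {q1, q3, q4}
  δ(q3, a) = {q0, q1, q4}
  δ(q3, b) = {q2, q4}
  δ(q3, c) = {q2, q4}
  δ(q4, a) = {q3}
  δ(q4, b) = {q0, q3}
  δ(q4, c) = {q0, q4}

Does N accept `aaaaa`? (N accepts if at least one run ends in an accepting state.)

accepted

Start: {q0}
read a: {q1, q3}
read a: {q0, q1, q4}
read a: {q1, q3}
read a: {q0, q1, q4}
read a: {q1, q3}
Reachable ∩ accepting = {q3} — nonempty.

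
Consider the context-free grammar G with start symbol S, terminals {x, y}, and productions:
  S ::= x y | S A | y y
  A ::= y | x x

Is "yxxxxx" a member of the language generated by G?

no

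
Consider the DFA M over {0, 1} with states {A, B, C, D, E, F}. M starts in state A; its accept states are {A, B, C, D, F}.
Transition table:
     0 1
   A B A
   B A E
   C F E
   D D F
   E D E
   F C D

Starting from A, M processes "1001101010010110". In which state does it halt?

A --1--> A
A --0--> B
B --0--> A
A --1--> A
A --1--> A
A --0--> B
B --1--> E
E --0--> D
D --1--> F
F --0--> C
C --0--> F
F --1--> D
D --0--> D
D --1--> F
F --1--> D
D --0--> D

D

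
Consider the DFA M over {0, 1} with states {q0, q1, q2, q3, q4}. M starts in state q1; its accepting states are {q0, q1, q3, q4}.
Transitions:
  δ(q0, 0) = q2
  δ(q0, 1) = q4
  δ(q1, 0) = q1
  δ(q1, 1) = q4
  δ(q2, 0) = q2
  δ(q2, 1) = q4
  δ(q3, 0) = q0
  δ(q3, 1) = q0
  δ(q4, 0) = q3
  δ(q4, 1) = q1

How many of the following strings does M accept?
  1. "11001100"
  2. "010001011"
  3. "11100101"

3

"11001100": accepted
"010001011": accepted
"11100101": accepted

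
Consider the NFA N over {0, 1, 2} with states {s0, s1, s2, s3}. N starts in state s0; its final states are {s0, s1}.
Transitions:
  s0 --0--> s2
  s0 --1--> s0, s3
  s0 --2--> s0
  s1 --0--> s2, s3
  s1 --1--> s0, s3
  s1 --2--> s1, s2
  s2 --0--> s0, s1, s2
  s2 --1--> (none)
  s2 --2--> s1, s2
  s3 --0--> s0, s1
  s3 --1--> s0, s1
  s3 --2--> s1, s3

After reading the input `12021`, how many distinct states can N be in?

Start: {s0}
read 1: {s0, s3}
read 2: {s0, s1, s3}
read 0: {s0, s1, s2, s3}
read 2: {s0, s1, s2, s3}
read 1: {s0, s1, s3}
Final reachable set {s0, s1, s3} has 3 states.

3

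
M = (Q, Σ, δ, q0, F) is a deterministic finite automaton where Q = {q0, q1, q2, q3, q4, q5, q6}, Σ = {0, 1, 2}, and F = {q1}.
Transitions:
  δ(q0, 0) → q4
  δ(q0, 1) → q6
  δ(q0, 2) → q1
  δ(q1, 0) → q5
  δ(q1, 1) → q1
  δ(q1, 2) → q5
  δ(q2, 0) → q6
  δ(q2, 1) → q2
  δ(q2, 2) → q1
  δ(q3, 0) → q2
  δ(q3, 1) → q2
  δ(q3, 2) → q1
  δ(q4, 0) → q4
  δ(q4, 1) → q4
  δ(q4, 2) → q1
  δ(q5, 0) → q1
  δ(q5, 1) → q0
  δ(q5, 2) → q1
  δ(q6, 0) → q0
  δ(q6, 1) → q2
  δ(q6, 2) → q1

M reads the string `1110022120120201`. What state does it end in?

q0

q0 --1--> q6
q6 --1--> q2
q2 --1--> q2
q2 --0--> q6
q6 --0--> q0
q0 --2--> q1
q1 --2--> q5
q5 --1--> q0
q0 --2--> q1
q1 --0--> q5
q5 --1--> q0
q0 --2--> q1
q1 --0--> q5
q5 --2--> q1
q1 --0--> q5
q5 --1--> q0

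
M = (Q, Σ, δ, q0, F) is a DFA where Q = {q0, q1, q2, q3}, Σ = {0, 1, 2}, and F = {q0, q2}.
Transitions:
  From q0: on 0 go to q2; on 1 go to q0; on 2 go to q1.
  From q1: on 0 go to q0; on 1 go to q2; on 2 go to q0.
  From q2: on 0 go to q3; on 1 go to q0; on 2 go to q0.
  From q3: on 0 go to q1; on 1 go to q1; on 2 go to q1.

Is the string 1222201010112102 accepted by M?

rejected

q0 --1--> q0
q0 --2--> q1
q1 --2--> q0
q0 --2--> q1
q1 --2--> q0
q0 --0--> q2
q2 --1--> q0
q0 --0--> q2
q2 --1--> q0
q0 --0--> q2
q2 --1--> q0
q0 --1--> q0
q0 --2--> q1
q1 --1--> q2
q2 --0--> q3
q3 --2--> q1
End in state q1, which is not an accepting state.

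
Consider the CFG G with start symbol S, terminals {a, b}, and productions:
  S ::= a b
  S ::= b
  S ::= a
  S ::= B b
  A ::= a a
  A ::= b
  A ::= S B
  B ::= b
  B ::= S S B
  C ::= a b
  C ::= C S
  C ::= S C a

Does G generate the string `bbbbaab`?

no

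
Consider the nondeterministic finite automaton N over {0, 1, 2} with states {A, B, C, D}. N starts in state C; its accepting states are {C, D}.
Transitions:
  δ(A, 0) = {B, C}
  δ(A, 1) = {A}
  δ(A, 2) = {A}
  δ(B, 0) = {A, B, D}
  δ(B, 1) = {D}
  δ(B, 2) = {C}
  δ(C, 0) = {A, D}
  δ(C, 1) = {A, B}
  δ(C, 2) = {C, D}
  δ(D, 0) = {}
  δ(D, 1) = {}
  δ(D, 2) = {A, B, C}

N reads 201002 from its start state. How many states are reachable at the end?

Start: {C}
read 2: {C, D}
read 0: {A, D}
read 1: {A}
read 0: {B, C}
read 0: {A, B, D}
read 2: {A, B, C}
Final reachable set {A, B, C} has 3 states.

3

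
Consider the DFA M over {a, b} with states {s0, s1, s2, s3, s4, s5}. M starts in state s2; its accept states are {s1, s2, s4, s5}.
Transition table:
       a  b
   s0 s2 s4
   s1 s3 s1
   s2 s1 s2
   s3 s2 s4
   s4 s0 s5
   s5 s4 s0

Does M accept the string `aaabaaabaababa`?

rejected

s2 --a--> s1
s1 --a--> s3
s3 --a--> s2
s2 --b--> s2
s2 --a--> s1
s1 --a--> s3
s3 --a--> s2
s2 --b--> s2
s2 --a--> s1
s1 --a--> s3
s3 --b--> s4
s4 --a--> s0
s0 --b--> s4
s4 --a--> s0
End in state s0, which is not an accepting state.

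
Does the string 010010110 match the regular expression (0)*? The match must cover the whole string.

no

010010110 cannot be split into zero or more pieces each matching 0.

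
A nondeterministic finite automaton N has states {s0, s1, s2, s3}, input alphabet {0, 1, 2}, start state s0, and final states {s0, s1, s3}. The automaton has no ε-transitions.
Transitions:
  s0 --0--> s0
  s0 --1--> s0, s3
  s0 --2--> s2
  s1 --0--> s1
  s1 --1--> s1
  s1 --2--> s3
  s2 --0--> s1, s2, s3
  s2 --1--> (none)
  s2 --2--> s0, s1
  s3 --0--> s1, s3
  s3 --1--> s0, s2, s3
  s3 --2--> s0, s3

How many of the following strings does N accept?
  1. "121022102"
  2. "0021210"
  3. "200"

"121022102": accepted
"0021210": rejected
"200": accepted

2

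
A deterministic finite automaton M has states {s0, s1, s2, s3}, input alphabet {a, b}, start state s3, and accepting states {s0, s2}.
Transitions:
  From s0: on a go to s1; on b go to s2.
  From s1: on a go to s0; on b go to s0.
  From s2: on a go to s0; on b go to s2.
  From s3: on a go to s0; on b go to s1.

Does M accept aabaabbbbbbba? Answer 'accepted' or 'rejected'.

s3 --a--> s0
s0 --a--> s1
s1 --b--> s0
s0 --a--> s1
s1 --a--> s0
s0 --b--> s2
s2 --b--> s2
s2 --b--> s2
s2 --b--> s2
s2 --b--> s2
s2 --b--> s2
s2 --b--> s2
s2 --a--> s0
End in state s0, which is an accepting state.

accepted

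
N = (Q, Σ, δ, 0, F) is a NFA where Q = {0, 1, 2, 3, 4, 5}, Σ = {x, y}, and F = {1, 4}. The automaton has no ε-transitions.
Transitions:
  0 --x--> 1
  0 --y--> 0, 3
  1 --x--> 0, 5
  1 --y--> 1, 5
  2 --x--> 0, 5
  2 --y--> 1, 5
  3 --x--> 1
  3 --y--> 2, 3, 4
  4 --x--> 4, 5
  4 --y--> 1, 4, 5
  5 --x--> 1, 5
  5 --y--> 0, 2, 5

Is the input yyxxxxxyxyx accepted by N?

Start: {0}
read y: {0, 3}
read y: {0, 2, 3, 4}
read x: {0, 1, 4, 5}
read x: {0, 1, 4, 5}
read x: {0, 1, 4, 5}
read x: {0, 1, 4, 5}
read x: {0, 1, 4, 5}
read y: {0, 1, 2, 3, 4, 5}
read x: {0, 1, 4, 5}
read y: {0, 1, 2, 3, 4, 5}
read x: {0, 1, 4, 5}
Reachable ∩ accepting = {1, 4} — nonempty.

accepted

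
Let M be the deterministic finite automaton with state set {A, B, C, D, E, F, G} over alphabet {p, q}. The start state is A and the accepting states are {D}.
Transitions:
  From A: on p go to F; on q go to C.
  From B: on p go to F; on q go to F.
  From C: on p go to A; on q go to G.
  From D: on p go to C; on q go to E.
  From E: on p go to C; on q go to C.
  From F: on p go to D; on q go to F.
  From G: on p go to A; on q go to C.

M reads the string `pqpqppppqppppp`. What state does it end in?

A --p--> F
F --q--> F
F --p--> D
D --q--> E
E --p--> C
C --p--> A
A --p--> F
F --p--> D
D --q--> E
E --p--> C
C --p--> A
A --p--> F
F --p--> D
D --p--> C

C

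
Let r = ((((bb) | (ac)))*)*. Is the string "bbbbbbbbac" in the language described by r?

Split into 5 pieces bb · bb · bb · bb · ac; each matches (((bb)|(ac)))*.

yes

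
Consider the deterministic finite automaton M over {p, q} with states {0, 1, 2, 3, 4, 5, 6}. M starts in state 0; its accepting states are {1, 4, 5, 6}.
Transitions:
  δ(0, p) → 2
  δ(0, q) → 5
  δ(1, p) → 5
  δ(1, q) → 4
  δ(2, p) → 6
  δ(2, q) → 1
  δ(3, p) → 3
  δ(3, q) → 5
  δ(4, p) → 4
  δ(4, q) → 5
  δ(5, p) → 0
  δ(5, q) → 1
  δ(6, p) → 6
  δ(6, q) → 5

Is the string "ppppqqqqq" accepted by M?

accepted

0 --p--> 2
2 --p--> 6
6 --p--> 6
6 --p--> 6
6 --q--> 5
5 --q--> 1
1 --q--> 4
4 --q--> 5
5 --q--> 1
End in state 1, which is an accepting state.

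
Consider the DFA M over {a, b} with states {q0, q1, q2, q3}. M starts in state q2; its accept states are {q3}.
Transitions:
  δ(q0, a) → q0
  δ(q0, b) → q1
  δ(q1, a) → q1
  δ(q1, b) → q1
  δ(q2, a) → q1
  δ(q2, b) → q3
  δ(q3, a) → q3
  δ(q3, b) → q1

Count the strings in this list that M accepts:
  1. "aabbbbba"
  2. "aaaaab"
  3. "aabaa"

0

"aabbbbba": rejected
"aaaaab": rejected
"aabaa": rejected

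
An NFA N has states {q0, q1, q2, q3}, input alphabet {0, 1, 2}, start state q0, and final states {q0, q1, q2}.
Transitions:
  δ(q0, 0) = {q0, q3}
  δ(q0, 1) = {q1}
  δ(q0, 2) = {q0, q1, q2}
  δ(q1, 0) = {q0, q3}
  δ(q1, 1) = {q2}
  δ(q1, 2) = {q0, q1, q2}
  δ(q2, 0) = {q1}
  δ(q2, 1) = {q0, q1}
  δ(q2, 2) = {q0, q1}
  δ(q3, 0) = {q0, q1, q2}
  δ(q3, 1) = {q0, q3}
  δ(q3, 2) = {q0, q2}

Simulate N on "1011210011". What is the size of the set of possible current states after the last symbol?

Start: {q0}
read 1: {q1}
read 0: {q0, q3}
read 1: {q0, q1, q3}
read 1: {q0, q1, q2, q3}
read 2: {q0, q1, q2}
read 1: {q0, q1, q2}
read 0: {q0, q1, q3}
read 0: {q0, q1, q2, q3}
read 1: {q0, q1, q2, q3}
read 1: {q0, q1, q2, q3}
Final reachable set {q0, q1, q2, q3} has 4 states.

4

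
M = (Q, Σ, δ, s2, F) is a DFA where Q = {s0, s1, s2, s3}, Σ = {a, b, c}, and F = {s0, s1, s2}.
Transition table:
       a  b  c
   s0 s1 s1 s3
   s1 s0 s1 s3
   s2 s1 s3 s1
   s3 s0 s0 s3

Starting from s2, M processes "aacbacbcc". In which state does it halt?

s3

s2 --a--> s1
s1 --a--> s0
s0 --c--> s3
s3 --b--> s0
s0 --a--> s1
s1 --c--> s3
s3 --b--> s0
s0 --c--> s3
s3 --c--> s3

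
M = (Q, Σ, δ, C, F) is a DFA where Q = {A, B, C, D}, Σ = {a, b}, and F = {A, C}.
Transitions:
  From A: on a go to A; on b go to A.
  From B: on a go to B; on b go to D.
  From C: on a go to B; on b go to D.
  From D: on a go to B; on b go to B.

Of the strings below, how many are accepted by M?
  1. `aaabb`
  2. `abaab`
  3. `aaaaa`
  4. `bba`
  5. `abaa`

0

`aaabb`: rejected
`abaab`: rejected
`aaaaa`: rejected
`bba`: rejected
`abaa`: rejected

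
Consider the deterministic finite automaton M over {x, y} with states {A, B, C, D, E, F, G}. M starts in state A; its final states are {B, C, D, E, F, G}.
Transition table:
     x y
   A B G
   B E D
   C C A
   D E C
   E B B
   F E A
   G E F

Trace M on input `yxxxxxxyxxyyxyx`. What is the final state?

B

A --y--> G
G --x--> E
E --x--> B
B --x--> E
E --x--> B
B --x--> E
E --x--> B
B --y--> D
D --x--> E
E --x--> B
B --y--> D
D --y--> C
C --x--> C
C --y--> A
A --x--> B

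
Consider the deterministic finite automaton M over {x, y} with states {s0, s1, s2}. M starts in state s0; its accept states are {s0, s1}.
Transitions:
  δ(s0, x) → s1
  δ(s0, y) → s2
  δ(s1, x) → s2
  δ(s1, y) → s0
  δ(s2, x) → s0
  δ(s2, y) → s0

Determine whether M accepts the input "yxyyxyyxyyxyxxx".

s0 --y--> s2
s2 --x--> s0
s0 --y--> s2
s2 --y--> s0
s0 --x--> s1
s1 --y--> s0
s0 --y--> s2
s2 --x--> s0
s0 --y--> s2
s2 --y--> s0
s0 --x--> s1
s1 --y--> s0
s0 --x--> s1
s1 --x--> s2
s2 --x--> s0
End in state s0, which is an accepting state.

accepted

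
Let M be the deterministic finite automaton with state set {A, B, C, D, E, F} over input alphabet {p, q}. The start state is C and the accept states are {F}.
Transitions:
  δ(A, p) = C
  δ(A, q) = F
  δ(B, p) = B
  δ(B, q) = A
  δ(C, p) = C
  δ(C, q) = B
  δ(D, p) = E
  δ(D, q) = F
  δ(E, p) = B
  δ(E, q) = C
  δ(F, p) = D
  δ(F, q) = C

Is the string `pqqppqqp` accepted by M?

rejected

C --p--> C
C --q--> B
B --q--> A
A --p--> C
C --p--> C
C --q--> B
B --q--> A
A --p--> C
End in state C, which is not an accepting state.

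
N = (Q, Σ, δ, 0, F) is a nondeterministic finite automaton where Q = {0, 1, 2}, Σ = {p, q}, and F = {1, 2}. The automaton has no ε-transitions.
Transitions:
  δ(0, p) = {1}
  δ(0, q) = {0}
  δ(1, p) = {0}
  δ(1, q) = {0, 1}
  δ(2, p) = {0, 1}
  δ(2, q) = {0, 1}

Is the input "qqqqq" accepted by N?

rejected

Start: {0}
read q: {0}
read q: {0}
read q: {0}
read q: {0}
read q: {0}
Reachable ∩ accepting = {} — empty.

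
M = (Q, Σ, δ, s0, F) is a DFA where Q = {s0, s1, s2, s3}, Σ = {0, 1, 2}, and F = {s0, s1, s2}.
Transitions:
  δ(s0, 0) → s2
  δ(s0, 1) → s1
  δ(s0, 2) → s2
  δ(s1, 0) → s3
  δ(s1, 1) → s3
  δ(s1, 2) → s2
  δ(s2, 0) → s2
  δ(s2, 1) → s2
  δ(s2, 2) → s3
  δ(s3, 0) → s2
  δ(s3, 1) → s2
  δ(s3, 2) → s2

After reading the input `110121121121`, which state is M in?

s0 --1--> s1
s1 --1--> s3
s3 --0--> s2
s2 --1--> s2
s2 --2--> s3
s3 --1--> s2
s2 --1--> s2
s2 --2--> s3
s3 --1--> s2
s2 --1--> s2
s2 --2--> s3
s3 --1--> s2

s2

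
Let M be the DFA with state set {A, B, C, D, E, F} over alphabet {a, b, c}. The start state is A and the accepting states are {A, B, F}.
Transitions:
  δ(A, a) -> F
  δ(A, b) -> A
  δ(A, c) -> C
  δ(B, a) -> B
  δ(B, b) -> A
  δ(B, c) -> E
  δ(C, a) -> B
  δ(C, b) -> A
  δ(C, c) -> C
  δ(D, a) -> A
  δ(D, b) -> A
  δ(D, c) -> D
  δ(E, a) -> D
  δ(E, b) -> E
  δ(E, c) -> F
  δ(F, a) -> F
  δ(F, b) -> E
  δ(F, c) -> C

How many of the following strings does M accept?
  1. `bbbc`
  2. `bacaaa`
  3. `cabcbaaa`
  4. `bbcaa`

`bbbc`: rejected
`bacaaa`: accepted
`cabcbaaa`: accepted
`bbcaa`: accepted

3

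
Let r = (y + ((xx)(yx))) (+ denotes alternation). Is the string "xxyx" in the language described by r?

yes

The right alternative ((xx)(yx)) matches xxyx.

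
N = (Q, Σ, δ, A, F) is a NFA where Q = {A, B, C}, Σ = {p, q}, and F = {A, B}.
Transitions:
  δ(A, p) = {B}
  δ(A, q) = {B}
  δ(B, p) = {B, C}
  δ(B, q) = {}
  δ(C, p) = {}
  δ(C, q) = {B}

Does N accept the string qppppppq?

Start: {A}
read q: {B}
read p: {B, C}
read p: {B, C}
read p: {B, C}
read p: {B, C}
read p: {B, C}
read p: {B, C}
read q: {B}
Reachable ∩ accepting = {B} — nonempty.

accepted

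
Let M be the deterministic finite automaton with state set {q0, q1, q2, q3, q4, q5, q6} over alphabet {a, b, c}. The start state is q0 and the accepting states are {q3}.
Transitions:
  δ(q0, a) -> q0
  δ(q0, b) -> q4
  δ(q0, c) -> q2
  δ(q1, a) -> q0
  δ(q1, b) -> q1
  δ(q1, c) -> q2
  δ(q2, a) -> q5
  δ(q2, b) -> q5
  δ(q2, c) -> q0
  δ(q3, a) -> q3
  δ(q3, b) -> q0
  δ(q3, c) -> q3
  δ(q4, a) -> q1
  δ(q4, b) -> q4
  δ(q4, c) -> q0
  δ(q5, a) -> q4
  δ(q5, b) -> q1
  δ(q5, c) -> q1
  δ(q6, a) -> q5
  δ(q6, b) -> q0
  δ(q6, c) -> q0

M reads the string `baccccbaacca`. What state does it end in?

q0 --b--> q4
q4 --a--> q1
q1 --c--> q2
q2 --c--> q0
q0 --c--> q2
q2 --c--> q0
q0 --b--> q4
q4 --a--> q1
q1 --a--> q0
q0 --c--> q2
q2 --c--> q0
q0 --a--> q0

q0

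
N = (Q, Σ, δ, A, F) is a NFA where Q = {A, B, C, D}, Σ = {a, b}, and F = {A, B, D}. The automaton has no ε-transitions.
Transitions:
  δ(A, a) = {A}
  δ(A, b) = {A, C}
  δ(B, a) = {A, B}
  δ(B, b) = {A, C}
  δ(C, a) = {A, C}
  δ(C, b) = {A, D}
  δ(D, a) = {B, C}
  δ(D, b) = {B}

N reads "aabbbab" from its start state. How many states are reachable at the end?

Start: {A}
read a: {A}
read a: {A}
read b: {A, C}
read b: {A, C, D}
read b: {A, B, C, D}
read a: {A, B, C}
read b: {A, C, D}
Final reachable set {A, C, D} has 3 states.

3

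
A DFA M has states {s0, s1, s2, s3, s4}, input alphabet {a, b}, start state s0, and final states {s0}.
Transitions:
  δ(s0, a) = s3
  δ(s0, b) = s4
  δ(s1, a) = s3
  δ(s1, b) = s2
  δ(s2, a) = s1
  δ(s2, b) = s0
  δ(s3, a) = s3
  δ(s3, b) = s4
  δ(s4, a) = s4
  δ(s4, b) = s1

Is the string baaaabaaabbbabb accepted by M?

accepted

s0 --b--> s4
s4 --a--> s4
s4 --a--> s4
s4 --a--> s4
s4 --a--> s4
s4 --b--> s1
s1 --a--> s3
s3 --a--> s3
s3 --a--> s3
s3 --b--> s4
s4 --b--> s1
s1 --b--> s2
s2 --a--> s1
s1 --b--> s2
s2 --b--> s0
End in state s0, which is an accepting state.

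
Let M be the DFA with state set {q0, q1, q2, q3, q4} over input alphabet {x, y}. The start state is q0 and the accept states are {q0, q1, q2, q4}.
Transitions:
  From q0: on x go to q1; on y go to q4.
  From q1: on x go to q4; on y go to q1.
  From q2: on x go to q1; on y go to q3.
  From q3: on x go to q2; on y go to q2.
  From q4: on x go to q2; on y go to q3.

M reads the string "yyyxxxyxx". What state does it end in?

q1

q0 --y--> q4
q4 --y--> q3
q3 --y--> q2
q2 --x--> q1
q1 --x--> q4
q4 --x--> q2
q2 --y--> q3
q3 --x--> q2
q2 --x--> q1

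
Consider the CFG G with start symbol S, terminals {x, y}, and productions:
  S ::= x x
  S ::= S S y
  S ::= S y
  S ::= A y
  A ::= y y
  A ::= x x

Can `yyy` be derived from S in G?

yes

S ⇒ Ay ⇒ yyy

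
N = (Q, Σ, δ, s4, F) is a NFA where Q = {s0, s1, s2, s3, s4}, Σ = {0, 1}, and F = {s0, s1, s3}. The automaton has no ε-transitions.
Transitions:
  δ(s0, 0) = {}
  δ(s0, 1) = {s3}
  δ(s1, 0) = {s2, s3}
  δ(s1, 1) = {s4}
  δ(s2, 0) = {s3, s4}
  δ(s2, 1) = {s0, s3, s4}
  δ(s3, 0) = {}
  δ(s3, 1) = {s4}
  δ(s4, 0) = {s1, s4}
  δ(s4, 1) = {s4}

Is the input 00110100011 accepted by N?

Start: {s4}
read 0: {s1, s4}
read 0: {s1, s2, s3, s4}
read 1: {s0, s3, s4}
read 1: {s3, s4}
read 0: {s1, s4}
read 1: {s4}
read 0: {s1, s4}
read 0: {s1, s2, s3, s4}
read 0: {s1, s2, s3, s4}
read 1: {s0, s3, s4}
read 1: {s3, s4}
Reachable ∩ accepting = {s3} — nonempty.

accepted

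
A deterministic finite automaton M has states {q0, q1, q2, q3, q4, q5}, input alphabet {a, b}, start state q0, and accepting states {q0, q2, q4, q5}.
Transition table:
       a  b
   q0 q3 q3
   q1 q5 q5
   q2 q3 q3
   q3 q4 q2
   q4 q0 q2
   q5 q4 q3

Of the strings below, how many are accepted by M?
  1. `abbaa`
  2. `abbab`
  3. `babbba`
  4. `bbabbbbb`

3

`abbaa`: accepted
`abbab`: accepted
`babbba`: rejected
`bbabbbbb`: accepted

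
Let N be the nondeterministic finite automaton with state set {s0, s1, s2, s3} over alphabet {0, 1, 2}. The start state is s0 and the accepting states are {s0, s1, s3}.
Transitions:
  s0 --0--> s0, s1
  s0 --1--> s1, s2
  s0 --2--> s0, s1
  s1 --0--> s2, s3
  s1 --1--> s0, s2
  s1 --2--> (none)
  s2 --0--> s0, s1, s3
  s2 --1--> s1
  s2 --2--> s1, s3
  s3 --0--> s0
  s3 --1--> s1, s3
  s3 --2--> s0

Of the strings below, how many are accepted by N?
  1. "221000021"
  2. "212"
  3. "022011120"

3

"221000021": accepted
"212": accepted
"022011120": accepted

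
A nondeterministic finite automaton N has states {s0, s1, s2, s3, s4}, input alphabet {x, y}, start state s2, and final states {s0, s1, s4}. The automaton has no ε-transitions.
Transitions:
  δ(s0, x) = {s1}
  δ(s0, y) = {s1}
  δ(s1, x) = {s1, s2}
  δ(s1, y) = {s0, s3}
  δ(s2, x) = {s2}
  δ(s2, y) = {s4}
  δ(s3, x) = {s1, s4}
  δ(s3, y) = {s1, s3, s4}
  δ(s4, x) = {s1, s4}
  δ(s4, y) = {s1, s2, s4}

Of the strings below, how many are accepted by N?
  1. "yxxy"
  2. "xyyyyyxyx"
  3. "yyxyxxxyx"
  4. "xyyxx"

"yxxy": accepted
"xyyyyyxyx": accepted
"yyxyxxxyx": accepted
"xyyxx": accepted

4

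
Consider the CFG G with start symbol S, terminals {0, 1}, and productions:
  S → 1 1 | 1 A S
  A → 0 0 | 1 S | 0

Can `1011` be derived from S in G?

yes

S ⇒ 1AS ⇒ 10S ⇒ 1011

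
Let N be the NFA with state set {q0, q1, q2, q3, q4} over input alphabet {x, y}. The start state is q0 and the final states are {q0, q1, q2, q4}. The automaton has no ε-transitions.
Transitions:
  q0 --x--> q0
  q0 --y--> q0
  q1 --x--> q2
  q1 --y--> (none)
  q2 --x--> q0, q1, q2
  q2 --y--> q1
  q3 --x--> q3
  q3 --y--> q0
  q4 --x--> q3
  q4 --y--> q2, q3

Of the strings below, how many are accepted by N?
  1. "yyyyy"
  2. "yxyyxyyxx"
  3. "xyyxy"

"yyyyy": accepted
"yxyyxyyxx": accepted
"xyyxy": accepted

3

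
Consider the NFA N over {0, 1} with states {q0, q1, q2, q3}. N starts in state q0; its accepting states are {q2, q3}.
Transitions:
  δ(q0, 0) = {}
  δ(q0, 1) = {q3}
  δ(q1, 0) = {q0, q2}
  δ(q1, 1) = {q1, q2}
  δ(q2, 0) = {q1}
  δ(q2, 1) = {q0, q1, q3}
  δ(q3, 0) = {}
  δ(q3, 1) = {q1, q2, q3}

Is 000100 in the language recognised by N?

Start: {q0}
read 0: {}
The reachable set is empty and stays empty for the remaining 5 symbols.
Reachable ∩ accepting = {} — empty.

rejected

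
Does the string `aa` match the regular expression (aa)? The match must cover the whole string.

yes

Split as a·a: a matches a and a matches a.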